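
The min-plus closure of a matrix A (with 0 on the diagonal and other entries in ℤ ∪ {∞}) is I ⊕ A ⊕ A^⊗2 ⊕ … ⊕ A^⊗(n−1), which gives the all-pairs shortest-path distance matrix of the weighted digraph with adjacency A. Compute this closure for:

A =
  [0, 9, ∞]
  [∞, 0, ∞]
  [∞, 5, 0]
Closure =
  [0, 9, ∞]
  [∞, 0, ∞]
  [∞, 5, 0]

This is the Floyd-Warshall all-pairs shortest-path computation. For each intermediate vertex k = 0, 1, …, 2, update dist[i][j] ← min(dist[i][j], dist[i][k] + dist[k][j]). The final matrix gives, for each (i, j), the minimum total weight of any directed path from i to j (possibly empty when i = j).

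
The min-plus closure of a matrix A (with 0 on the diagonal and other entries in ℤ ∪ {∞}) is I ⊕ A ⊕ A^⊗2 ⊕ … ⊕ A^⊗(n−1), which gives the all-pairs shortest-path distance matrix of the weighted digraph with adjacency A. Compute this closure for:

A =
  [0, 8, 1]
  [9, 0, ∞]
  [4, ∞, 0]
Closure =
  [0, 8, 1]
  [9, 0, 10]
  [4, 12, 0]

This is the Floyd-Warshall all-pairs shortest-path computation. For each intermediate vertex k = 0, 1, …, 2, update dist[i][j] ← min(dist[i][j], dist[i][k] + dist[k][j]). The final matrix gives, for each (i, j), the minimum total weight of any directed path from i to j (possibly empty when i = j).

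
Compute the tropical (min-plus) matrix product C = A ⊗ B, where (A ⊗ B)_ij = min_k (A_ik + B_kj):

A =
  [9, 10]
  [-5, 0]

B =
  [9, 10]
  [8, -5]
A ⊗ B =
  [18, 5]
  [4, -5]

Apply the min-plus product entry-by-entry:
  C[0][0] = min over k of (A[0][0] + B[0][0] = 9 + 9 = 18, A[0][1] + B[1][0] = 10 + 8 = 18) = 18 (attained at k = 0)
  C[0][1] = min over k of (A[0][0] + B[0][1] = 9 + 10 = 19, A[0][1] + B[1][1] = 10 + -5 = 5) = 5 (attained at k = 1)
  C[1][0] = min over k of (A[1][0] + B[0][0] = -5 + 9 = 4, A[1][1] + B[1][0] = 0 + 8 = 8) = 4 (attained at k = 0)
  C[1][1] = min over k of (A[1][0] + B[0][1] = -5 + 10 = 5, A[1][1] + B[1][1] = 0 + -5 = -5) = -5 (attained at k = 1)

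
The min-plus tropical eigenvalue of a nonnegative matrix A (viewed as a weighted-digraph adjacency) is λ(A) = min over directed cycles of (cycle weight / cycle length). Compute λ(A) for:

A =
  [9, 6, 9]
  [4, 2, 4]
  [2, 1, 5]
λ(A) = 2

Enumerate directed cycles and compute their means (weight / length). Sample:
  cycle 0 → 0: weight = 9, length = 1, mean = 9/1 ≈ 9.000
  cycle 1 → 1: weight = 2, length = 1, mean = 2/1 ≈ 2.000
  cycle 2 → 2: weight = 5, length = 1, mean = 5/1 ≈ 5.000
  cycle 0 → 1 → 0: weight = 10, length = 2, mean = 10/2 ≈ 5.000
  cycle 0 → 2 → 0: weight = 11, length = 2, mean = 11/2 ≈ 5.500
  cycle 1 → 0 → 1: weight = 10, length = 2, mean = 10/2 ≈ 5.000
Minimum mean = 2.000, attained e.g. along the cycle 1 → 1 with weight 2 and length 1. So λ(A) = 2/1 = 2.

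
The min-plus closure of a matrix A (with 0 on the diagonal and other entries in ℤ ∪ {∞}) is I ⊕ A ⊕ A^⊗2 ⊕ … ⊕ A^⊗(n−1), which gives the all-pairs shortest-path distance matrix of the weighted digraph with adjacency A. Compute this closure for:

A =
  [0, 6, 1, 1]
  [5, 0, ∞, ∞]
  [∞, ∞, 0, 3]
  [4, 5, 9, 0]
Closure =
  [0, 6, 1, 1]
  [5, 0, 6, 6]
  [7, 8, 0, 3]
  [4, 5, 5, 0]

This is the Floyd-Warshall all-pairs shortest-path computation. For each intermediate vertex k = 0, 1, …, 3, update dist[i][j] ← min(dist[i][j], dist[i][k] + dist[k][j]). The final matrix gives, for each (i, j), the minimum total weight of any directed path from i to j (possibly empty when i = j).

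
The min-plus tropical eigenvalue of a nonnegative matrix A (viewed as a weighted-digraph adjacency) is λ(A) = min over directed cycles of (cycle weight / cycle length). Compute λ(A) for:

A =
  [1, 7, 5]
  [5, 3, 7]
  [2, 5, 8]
λ(A) = 1

Enumerate directed cycles and compute their means (weight / length). Sample:
  cycle 0 → 0: weight = 1, length = 1, mean = 1/1 ≈ 1.000
  cycle 1 → 1: weight = 3, length = 1, mean = 3/1 ≈ 3.000
  cycle 2 → 2: weight = 8, length = 1, mean = 8/1 ≈ 8.000
  cycle 0 → 1 → 0: weight = 12, length = 2, mean = 12/2 ≈ 6.000
  cycle 0 → 2 → 0: weight = 7, length = 2, mean = 7/2 ≈ 3.500
  cycle 1 → 0 → 1: weight = 12, length = 2, mean = 12/2 ≈ 6.000
Minimum mean = 1.000, attained e.g. along the cycle 0 → 0 with weight 1 and length 1. So λ(A) = 1/1 = 1.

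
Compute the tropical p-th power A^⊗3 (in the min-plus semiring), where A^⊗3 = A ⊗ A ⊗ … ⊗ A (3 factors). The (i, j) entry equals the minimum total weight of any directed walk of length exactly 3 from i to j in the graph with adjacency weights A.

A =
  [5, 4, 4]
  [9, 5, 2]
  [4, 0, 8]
A^⊗3 =
  [10, 6, 6]
  [11, 7, 4]
  [6, 2, 7]

Each entry (A^⊗3)_ij equals the minimum over all length-3 walks i = v_0 → v_1 → … → v_3 = j of Σ_t A[v_t][v_{t+1}]. For example, for (i, j) = (0, 2) we minimise over 9 possible intermediate vertex sequences; the minimum is 6, attained along the walk 0 → 2 → 1 → 2.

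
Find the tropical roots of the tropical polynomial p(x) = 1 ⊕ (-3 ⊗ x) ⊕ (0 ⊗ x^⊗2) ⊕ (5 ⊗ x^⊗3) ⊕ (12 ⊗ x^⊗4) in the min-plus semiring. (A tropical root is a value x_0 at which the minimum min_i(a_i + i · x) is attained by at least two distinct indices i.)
Roots: {-7, -5, -3, 4}

Each tropical root is a break point of the lower envelope of the lines y = a_i + i · x (there are 5 lines, with slopes 0, 1, ..., 4). Only the lines that attain the minimum somewhere contribute to roots; other lines are dominated. Here the surviving (envelope) indices are i = 4, i = 3, i = 2, i = 1, i = 0.
Intersections between consecutive envelope lines give the roots: for adjacent envelope indices i < j the intersection is x = (a_i − a_j) / (j − i). Reading off the sorted break points: {-7, -5, -3, 4}.
Verification: at each break x_0, at least two indices attain the minimum of min_i(a_i + i · x_0).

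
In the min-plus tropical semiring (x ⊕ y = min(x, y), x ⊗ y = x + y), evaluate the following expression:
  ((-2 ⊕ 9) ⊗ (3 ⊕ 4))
((-2 ⊕ 9) ⊗ (3 ⊕ 4)) = 1

Expand innermost to outermost. Recall ⊕ takes the minimum of its arguments and ⊗ takes their sum. Working out the expression ((-2 ⊕ 9) ⊗ (3 ⊕ 4)) gives 1.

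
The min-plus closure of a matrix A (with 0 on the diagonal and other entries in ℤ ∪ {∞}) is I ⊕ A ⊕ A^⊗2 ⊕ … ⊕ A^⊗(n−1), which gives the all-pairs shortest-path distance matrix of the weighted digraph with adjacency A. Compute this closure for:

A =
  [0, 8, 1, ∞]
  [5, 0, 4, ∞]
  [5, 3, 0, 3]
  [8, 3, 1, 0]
Closure =
  [0, 4, 1, 4]
  [5, 0, 4, 7]
  [5, 3, 0, 3]
  [6, 3, 1, 0]

This is the Floyd-Warshall all-pairs shortest-path computation. For each intermediate vertex k = 0, 1, …, 3, update dist[i][j] ← min(dist[i][j], dist[i][k] + dist[k][j]). The final matrix gives, for each (i, j), the minimum total weight of any directed path from i to j (possibly empty when i = j).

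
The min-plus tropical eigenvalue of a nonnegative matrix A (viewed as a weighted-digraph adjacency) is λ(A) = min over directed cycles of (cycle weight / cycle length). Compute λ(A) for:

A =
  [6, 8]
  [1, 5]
λ(A) = 9/2

Enumerate directed cycles and compute their means (weight / length). Sample:
  cycle 0 → 0: weight = 6, length = 1, mean = 6/1 ≈ 6.000
  cycle 1 → 1: weight = 5, length = 1, mean = 5/1 ≈ 5.000
  cycle 0 → 1 → 0: weight = 9, length = 2, mean = 9/2 ≈ 4.500
  cycle 1 → 0 → 1: weight = 9, length = 2, mean = 9/2 ≈ 4.500
Minimum mean = 4.500, attained e.g. along the cycle 0 → 1 → 0 with weight 9 and length 2. So λ(A) = 9/2 = 9/2.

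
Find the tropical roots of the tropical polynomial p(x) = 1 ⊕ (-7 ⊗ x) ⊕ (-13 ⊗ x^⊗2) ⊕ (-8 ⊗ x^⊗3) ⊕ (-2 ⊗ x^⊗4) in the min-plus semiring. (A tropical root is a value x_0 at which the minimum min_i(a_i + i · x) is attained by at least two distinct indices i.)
Roots: {-6, -5, 6, 8}

Each tropical root is a break point of the lower envelope of the lines y = a_i + i · x (there are 5 lines, with slopes 0, 1, ..., 4). Only the lines that attain the minimum somewhere contribute to roots; other lines are dominated. Here the surviving (envelope) indices are i = 4, i = 3, i = 2, i = 1, i = 0.
Intersections between consecutive envelope lines give the roots: for adjacent envelope indices i < j the intersection is x = (a_i − a_j) / (j − i). Reading off the sorted break points: {-6, -5, 6, 8}.
Verification: at each break x_0, at least two indices attain the minimum of min_i(a_i + i · x_0).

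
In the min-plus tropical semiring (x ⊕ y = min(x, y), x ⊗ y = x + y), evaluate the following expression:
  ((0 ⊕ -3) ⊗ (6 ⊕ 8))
((0 ⊕ -3) ⊗ (6 ⊕ 8)) = 3

Expand innermost to outermost. Recall ⊕ takes the minimum of its arguments and ⊗ takes their sum. Working out the expression ((0 ⊕ -3) ⊗ (6 ⊕ 8)) gives 3.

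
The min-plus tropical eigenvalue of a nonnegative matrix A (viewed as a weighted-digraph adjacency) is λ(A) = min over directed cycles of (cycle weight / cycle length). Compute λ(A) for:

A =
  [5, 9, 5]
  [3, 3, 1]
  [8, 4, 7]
λ(A) = 5/2

Enumerate directed cycles and compute their means (weight / length). Sample:
  cycle 0 → 0: weight = 5, length = 1, mean = 5/1 ≈ 5.000
  cycle 1 → 1: weight = 3, length = 1, mean = 3/1 ≈ 3.000
  cycle 2 → 2: weight = 7, length = 1, mean = 7/1 ≈ 7.000
  cycle 0 → 1 → 0: weight = 12, length = 2, mean = 12/2 ≈ 6.000
  cycle 0 → 2 → 0: weight = 13, length = 2, mean = 13/2 ≈ 6.500
  cycle 1 → 0 → 1: weight = 12, length = 2, mean = 12/2 ≈ 6.000
Minimum mean = 2.500, attained e.g. along the cycle 1 → 2 → 1 with weight 5 and length 2. So λ(A) = 5/2 = 5/2.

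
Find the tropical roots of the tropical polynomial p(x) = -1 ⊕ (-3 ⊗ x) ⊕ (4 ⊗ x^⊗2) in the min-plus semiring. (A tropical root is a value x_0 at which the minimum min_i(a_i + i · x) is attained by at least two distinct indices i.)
Roots: {-7, 2}

Each tropical root is a break point of the lower envelope of the lines y = a_i + i · x (there are 3 lines, with slopes 0, 1, ..., 2). Only the lines that attain the minimum somewhere contribute to roots; other lines are dominated. Here the surviving (envelope) indices are i = 2, i = 1, i = 0.
Intersections between consecutive envelope lines give the roots: for adjacent envelope indices i < j the intersection is x = (a_i − a_j) / (j − i). Reading off the sorted break points: {-7, 2}.
Verification: at each break x_0, at least two indices attain the minimum of min_i(a_i + i · x_0).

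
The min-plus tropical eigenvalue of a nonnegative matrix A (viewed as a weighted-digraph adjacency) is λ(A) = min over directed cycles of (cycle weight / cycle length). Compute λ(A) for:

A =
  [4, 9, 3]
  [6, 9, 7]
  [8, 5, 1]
λ(A) = 1

Enumerate directed cycles and compute their means (weight / length). Sample:
  cycle 0 → 0: weight = 4, length = 1, mean = 4/1 ≈ 4.000
  cycle 1 → 1: weight = 9, length = 1, mean = 9/1 ≈ 9.000
  cycle 2 → 2: weight = 1, length = 1, mean = 1/1 ≈ 1.000
  cycle 0 → 1 → 0: weight = 15, length = 2, mean = 15/2 ≈ 7.500
  cycle 0 → 2 → 0: weight = 11, length = 2, mean = 11/2 ≈ 5.500
  cycle 1 → 0 → 1: weight = 15, length = 2, mean = 15/2 ≈ 7.500
Minimum mean = 1.000, attained e.g. along the cycle 2 → 2 with weight 1 and length 1. So λ(A) = 1/1 = 1.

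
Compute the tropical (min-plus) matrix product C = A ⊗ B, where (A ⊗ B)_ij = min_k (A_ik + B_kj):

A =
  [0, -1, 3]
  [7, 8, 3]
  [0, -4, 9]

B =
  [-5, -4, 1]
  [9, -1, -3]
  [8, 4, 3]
A ⊗ B =
  [-5, -4, -4]
  [2, 3, 5]
  [-5, -5, -7]

Apply the min-plus product entry-by-entry:
  C[0][0] = min over k of (A[0][0] + B[0][0] = 0 + -5 = -5, A[0][1] + B[1][0] = -1 + 9 = 8, A[0][2] + B[2][0] = 3 + 8 = 11) = -5 (attained at k = 0)
  C[0][1] = min over k of (A[0][0] + B[0][1] = 0 + -4 = -4, A[0][1] + B[1][1] = -1 + -1 = -2, A[0][2] + B[2][1] = 3 + 4 = 7) = -4 (attained at k = 0)
  C[0][2] = min over k of (A[0][0] + B[0][2] = 0 + 1 = 1, A[0][1] + B[1][2] = -1 + -3 = -4, A[0][2] + B[2][2] = 3 + 3 = 6) = -4 (attained at k = 1)
  C[1][0] = min over k of (A[1][0] + B[0][0] = 7 + -5 = 2, A[1][1] + B[1][0] = 8 + 9 = 17, A[1][2] + B[2][0] = 3 + 8 = 11) = 2 (attained at k = 0)
  C[1][1] = min over k of (A[1][0] + B[0][1] = 7 + -4 = 3, A[1][1] + B[1][1] = 8 + -1 = 7, A[1][2] + B[2][1] = 3 + 4 = 7) = 3 (attained at k = 0)
  C[1][2] = min over k of (A[1][0] + B[0][2] = 7 + 1 = 8, A[1][1] + B[1][2] = 8 + -3 = 5, A[1][2] + B[2][2] = 3 + 3 = 6) = 5 (attained at k = 1)
  C[2][0] = min over k of (A[2][0] + B[0][0] = 0 + -5 = -5, A[2][1] + B[1][0] = -4 + 9 = 5, A[2][2] + B[2][0] = 9 + 8 = 17) = -5 (attained at k = 0)
  C[2][1] = min over k of (A[2][0] + B[0][1] = 0 + -4 = -4, A[2][1] + B[1][1] = -4 + -1 = -5, A[2][2] + B[2][1] = 9 + 4 = 13) = -5 (attained at k = 1)
  C[2][2] = min over k of (A[2][0] + B[0][2] = 0 + 1 = 1, A[2][1] + B[1][2] = -4 + -3 = -7, A[2][2] + B[2][2] = 9 + 3 = 12) = -7 (attained at k = 1)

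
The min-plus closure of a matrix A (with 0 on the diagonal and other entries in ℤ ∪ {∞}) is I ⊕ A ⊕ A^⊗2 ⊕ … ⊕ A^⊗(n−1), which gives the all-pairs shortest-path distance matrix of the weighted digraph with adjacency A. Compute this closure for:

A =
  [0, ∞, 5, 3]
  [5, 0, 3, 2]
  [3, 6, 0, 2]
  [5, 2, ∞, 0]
Closure =
  [0, 5, 5, 3]
  [5, 0, 3, 2]
  [3, 4, 0, 2]
  [5, 2, 5, 0]

This is the Floyd-Warshall all-pairs shortest-path computation. For each intermediate vertex k = 0, 1, …, 3, update dist[i][j] ← min(dist[i][j], dist[i][k] + dist[k][j]). The final matrix gives, for each (i, j), the minimum total weight of any directed path from i to j (possibly empty when i = j).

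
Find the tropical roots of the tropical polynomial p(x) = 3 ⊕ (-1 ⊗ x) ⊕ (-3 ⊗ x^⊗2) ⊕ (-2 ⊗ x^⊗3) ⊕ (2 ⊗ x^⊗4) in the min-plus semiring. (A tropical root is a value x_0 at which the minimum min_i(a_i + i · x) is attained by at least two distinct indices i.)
Roots: {-4, -1, 2, 4}

Each tropical root is a break point of the lower envelope of the lines y = a_i + i · x (there are 5 lines, with slopes 0, 1, ..., 4). Only the lines that attain the minimum somewhere contribute to roots; other lines are dominated. Here the surviving (envelope) indices are i = 4, i = 3, i = 2, i = 1, i = 0.
Intersections between consecutive envelope lines give the roots: for adjacent envelope indices i < j the intersection is x = (a_i − a_j) / (j − i). Reading off the sorted break points: {-4, -1, 2, 4}.
Verification: at each break x_0, at least two indices attain the minimum of min_i(a_i + i · x_0).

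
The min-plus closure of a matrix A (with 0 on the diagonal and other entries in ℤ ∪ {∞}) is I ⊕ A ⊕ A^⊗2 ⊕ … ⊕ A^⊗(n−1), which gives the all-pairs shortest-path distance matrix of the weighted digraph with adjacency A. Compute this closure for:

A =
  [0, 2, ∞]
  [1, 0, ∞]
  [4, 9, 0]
Closure =
  [0, 2, ∞]
  [1, 0, ∞]
  [4, 6, 0]

This is the Floyd-Warshall all-pairs shortest-path computation. For each intermediate vertex k = 0, 1, …, 2, update dist[i][j] ← min(dist[i][j], dist[i][k] + dist[k][j]). The final matrix gives, for each (i, j), the minimum total weight of any directed path from i to j (possibly empty when i = j).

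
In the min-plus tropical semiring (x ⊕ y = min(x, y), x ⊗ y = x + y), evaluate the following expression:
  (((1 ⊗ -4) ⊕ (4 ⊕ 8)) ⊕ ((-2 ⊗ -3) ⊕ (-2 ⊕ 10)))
(((1 ⊗ -4) ⊕ (4 ⊕ 8)) ⊕ ((-2 ⊗ -3) ⊕ (-2 ⊕ 10))) = -5

Expand innermost to outermost. Recall ⊕ takes the minimum of its arguments and ⊗ takes their sum. Working out the expression (((1 ⊗ -4) ⊕ (4 ⊕ 8)) ⊕ ((-2 ⊗ -3) ⊕ (-2 ⊕ 10))) gives -5.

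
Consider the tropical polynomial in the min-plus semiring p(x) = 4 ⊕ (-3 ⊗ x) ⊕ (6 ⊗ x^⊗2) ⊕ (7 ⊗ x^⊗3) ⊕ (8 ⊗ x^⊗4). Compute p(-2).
p(-2) = -5

A tropical monomial a ⊗ x^⊗i evaluates to a + i · x. Evaluating each term at x = -2:
  Term 0 contributes 4 + 0 · -2 = 4
  Term 1 contributes -3 + 1 · -2 = -5
  Term 2 contributes 6 + 2 · -2 = 2
  Term 3 contributes 7 + 3 · -2 = 1
  Term 4 contributes 8 + 4 · -2 = 0
p(-2) = ⊕ of these = min[4, -5, 2, 1, 0] = -5.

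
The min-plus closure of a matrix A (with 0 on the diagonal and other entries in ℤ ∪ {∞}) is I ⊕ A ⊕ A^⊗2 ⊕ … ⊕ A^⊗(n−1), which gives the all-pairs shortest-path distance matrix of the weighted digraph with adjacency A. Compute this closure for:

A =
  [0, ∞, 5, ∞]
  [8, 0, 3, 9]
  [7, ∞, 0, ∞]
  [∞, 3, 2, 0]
Closure =
  [0, ∞, 5, ∞]
  [8, 0, 3, 9]
  [7, ∞, 0, ∞]
  [9, 3, 2, 0]

This is the Floyd-Warshall all-pairs shortest-path computation. For each intermediate vertex k = 0, 1, …, 3, update dist[i][j] ← min(dist[i][j], dist[i][k] + dist[k][j]). The final matrix gives, for each (i, j), the minimum total weight of any directed path from i to j (possibly empty when i = j).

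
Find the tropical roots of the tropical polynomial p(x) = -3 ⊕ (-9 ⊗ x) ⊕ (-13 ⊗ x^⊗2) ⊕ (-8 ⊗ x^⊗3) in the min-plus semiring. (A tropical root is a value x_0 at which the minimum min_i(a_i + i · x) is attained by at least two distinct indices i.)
Roots: {-5, 4, 6}

Each tropical root is a break point of the lower envelope of the lines y = a_i + i · x (there are 4 lines, with slopes 0, 1, ..., 3). Only the lines that attain the minimum somewhere contribute to roots; other lines are dominated. Here the surviving (envelope) indices are i = 3, i = 2, i = 1, i = 0.
Intersections between consecutive envelope lines give the roots: for adjacent envelope indices i < j the intersection is x = (a_i − a_j) / (j − i). Reading off the sorted break points: {-5, 4, 6}.
Verification: at each break x_0, at least two indices attain the minimum of min_i(a_i + i · x_0).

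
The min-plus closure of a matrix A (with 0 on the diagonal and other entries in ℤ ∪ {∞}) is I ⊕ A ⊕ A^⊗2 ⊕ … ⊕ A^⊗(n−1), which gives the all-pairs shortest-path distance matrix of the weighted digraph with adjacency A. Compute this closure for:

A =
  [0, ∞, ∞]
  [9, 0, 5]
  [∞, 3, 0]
Closure =
  [0, ∞, ∞]
  [9, 0, 5]
  [12, 3, 0]

This is the Floyd-Warshall all-pairs shortest-path computation. For each intermediate vertex k = 0, 1, …, 2, update dist[i][j] ← min(dist[i][j], dist[i][k] + dist[k][j]). The final matrix gives, for each (i, j), the minimum total weight of any directed path from i to j (possibly empty when i = j).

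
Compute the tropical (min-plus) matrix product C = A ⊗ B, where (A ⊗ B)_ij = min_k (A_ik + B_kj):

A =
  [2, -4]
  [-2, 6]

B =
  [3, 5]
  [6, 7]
A ⊗ B =
  [2, 3]
  [1, 3]

Apply the min-plus product entry-by-entry:
  C[0][0] = min over k of (A[0][0] + B[0][0] = 2 + 3 = 5, A[0][1] + B[1][0] = -4 + 6 = 2) = 2 (attained at k = 1)
  C[0][1] = min over k of (A[0][0] + B[0][1] = 2 + 5 = 7, A[0][1] + B[1][1] = -4 + 7 = 3) = 3 (attained at k = 1)
  C[1][0] = min over k of (A[1][0] + B[0][0] = -2 + 3 = 1, A[1][1] + B[1][0] = 6 + 6 = 12) = 1 (attained at k = 0)
  C[1][1] = min over k of (A[1][0] + B[0][1] = -2 + 5 = 3, A[1][1] + B[1][1] = 6 + 7 = 13) = 3 (attained at k = 0)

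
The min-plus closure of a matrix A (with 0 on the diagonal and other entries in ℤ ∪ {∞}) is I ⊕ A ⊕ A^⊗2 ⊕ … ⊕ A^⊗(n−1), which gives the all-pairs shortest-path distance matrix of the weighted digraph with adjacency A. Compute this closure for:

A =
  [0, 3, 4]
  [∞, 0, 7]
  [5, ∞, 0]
Closure =
  [0, 3, 4]
  [12, 0, 7]
  [5, 8, 0]

This is the Floyd-Warshall all-pairs shortest-path computation. For each intermediate vertex k = 0, 1, …, 2, update dist[i][j] ← min(dist[i][j], dist[i][k] + dist[k][j]). The final matrix gives, for each (i, j), the minimum total weight of any directed path from i to j (possibly empty when i = j).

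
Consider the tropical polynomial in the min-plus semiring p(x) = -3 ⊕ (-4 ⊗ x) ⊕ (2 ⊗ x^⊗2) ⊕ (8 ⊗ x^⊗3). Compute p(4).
p(4) = -3

A tropical monomial a ⊗ x^⊗i evaluates to a + i · x. Evaluating each term at x = 4:
  Term 0 contributes -3 + 0 · 4 = -3
  Term 1 contributes -4 + 1 · 4 = 0
  Term 2 contributes 2 + 2 · 4 = 10
  Term 3 contributes 8 + 3 · 4 = 20
p(4) = ⊕ of these = min[-3, 0, 10, 20] = -3.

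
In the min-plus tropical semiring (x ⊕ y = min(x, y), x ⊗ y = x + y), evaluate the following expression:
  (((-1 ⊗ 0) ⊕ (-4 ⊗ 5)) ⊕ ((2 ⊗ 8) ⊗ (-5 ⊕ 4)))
(((-1 ⊗ 0) ⊕ (-4 ⊗ 5)) ⊕ ((2 ⊗ 8) ⊗ (-5 ⊕ 4))) = -1

Expand innermost to outermost. Recall ⊕ takes the minimum of its arguments and ⊗ takes their sum. Working out the expression (((-1 ⊗ 0) ⊕ (-4 ⊗ 5)) ⊕ ((2 ⊗ 8) ⊗ (-5 ⊕ 4))) gives -1.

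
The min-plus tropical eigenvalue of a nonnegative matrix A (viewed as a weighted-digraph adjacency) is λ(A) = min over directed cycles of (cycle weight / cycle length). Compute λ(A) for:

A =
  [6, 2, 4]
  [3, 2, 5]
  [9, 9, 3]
λ(A) = 2

Enumerate directed cycles and compute their means (weight / length). Sample:
  cycle 0 → 0: weight = 6, length = 1, mean = 6/1 ≈ 6.000
  cycle 1 → 1: weight = 2, length = 1, mean = 2/1 ≈ 2.000
  cycle 2 → 2: weight = 3, length = 1, mean = 3/1 ≈ 3.000
  cycle 0 → 1 → 0: weight = 5, length = 2, mean = 5/2 ≈ 2.500
  cycle 0 → 2 → 0: weight = 13, length = 2, mean = 13/2 ≈ 6.500
  cycle 1 → 0 → 1: weight = 5, length = 2, mean = 5/2 ≈ 2.500
Minimum mean = 2.000, attained e.g. along the cycle 1 → 1 with weight 2 and length 1. So λ(A) = 2/1 = 2.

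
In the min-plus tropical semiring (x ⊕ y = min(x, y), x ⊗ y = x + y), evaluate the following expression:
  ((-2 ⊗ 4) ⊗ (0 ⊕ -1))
((-2 ⊗ 4) ⊗ (0 ⊕ -1)) = 1

Expand innermost to outermost. Recall ⊕ takes the minimum of its arguments and ⊗ takes their sum. Working out the expression ((-2 ⊗ 4) ⊗ (0 ⊕ -1)) gives 1.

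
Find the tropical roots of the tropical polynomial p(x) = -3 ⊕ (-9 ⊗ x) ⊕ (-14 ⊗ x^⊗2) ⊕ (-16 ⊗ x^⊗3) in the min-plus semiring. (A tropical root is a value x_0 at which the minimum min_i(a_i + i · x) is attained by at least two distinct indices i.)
Roots: {2, 5, 6}

Each tropical root is a break point of the lower envelope of the lines y = a_i + i · x (there are 4 lines, with slopes 0, 1, ..., 3). Only the lines that attain the minimum somewhere contribute to roots; other lines are dominated. Here the surviving (envelope) indices are i = 3, i = 2, i = 1, i = 0.
Intersections between consecutive envelope lines give the roots: for adjacent envelope indices i < j the intersection is x = (a_i − a_j) / (j − i). Reading off the sorted break points: {2, 5, 6}.
Verification: at each break x_0, at least two indices attain the minimum of min_i(a_i + i · x_0).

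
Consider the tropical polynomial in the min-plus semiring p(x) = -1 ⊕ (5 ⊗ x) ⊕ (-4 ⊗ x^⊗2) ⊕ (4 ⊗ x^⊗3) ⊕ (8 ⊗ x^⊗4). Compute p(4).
p(4) = -1

A tropical monomial a ⊗ x^⊗i evaluates to a + i · x. Evaluating each term at x = 4:
  Term 0 contributes -1 + 0 · 4 = -1
  Term 1 contributes 5 + 1 · 4 = 9
  Term 2 contributes -4 + 2 · 4 = 4
  Term 3 contributes 4 + 3 · 4 = 16
  Term 4 contributes 8 + 4 · 4 = 24
p(4) = ⊕ of these = min[-1, 9, 4, 16, 24] = -1.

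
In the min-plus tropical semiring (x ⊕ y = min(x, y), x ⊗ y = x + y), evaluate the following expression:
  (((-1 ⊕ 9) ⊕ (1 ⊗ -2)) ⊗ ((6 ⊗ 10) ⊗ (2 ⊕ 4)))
(((-1 ⊕ 9) ⊕ (1 ⊗ -2)) ⊗ ((6 ⊗ 10) ⊗ (2 ⊕ 4))) = 17

Expand innermost to outermost. Recall ⊕ takes the minimum of its arguments and ⊗ takes their sum. Working out the expression (((-1 ⊕ 9) ⊕ (1 ⊗ -2)) ⊗ ((6 ⊗ 10) ⊗ (2 ⊕ 4))) gives 17.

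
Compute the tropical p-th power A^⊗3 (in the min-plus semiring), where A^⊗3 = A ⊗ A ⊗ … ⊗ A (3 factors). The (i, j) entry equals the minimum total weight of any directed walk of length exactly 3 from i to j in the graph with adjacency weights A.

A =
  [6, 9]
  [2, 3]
A^⊗3 =
  [14, 15]
  [8, 9]

Each entry (A^⊗3)_ij equals the minimum over all length-3 walks i = v_0 → v_1 → … → v_3 = j of Σ_t A[v_t][v_{t+1}]. For example, for (i, j) = (0, 1) we minimise over 4 possible intermediate vertex sequences; the minimum is 15, attained along the walk 0 → 1 → 1 → 1.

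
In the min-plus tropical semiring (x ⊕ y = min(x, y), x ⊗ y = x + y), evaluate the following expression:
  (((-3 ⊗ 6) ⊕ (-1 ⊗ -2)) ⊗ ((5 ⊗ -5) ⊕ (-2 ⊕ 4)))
(((-3 ⊗ 6) ⊕ (-1 ⊗ -2)) ⊗ ((5 ⊗ -5) ⊕ (-2 ⊕ 4))) = -5

Expand innermost to outermost. Recall ⊕ takes the minimum of its arguments and ⊗ takes their sum. Working out the expression (((-3 ⊗ 6) ⊕ (-1 ⊗ -2)) ⊗ ((5 ⊗ -5) ⊕ (-2 ⊕ 4))) gives -5.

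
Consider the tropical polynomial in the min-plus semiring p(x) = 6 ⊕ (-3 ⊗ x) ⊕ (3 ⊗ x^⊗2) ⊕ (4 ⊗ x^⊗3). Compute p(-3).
p(-3) = -6

A tropical monomial a ⊗ x^⊗i evaluates to a + i · x. Evaluating each term at x = -3:
  Term 0 contributes 6 + 0 · -3 = 6
  Term 1 contributes -3 + 1 · -3 = -6
  Term 2 contributes 3 + 2 · -3 = -3
  Term 3 contributes 4 + 3 · -3 = -5
p(-3) = ⊕ of these = min[6, -6, -3, -5] = -6.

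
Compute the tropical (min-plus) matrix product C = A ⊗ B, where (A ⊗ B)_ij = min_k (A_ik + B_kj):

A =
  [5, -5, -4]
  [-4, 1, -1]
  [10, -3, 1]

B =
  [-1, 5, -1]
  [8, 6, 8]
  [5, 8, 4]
A ⊗ B =
  [1, 1, 0]
  [-5, 1, -5]
  [5, 3, 5]

Apply the min-plus product entry-by-entry:
  C[0][0] = min over k of (A[0][0] + B[0][0] = 5 + -1 = 4, A[0][1] + B[1][0] = -5 + 8 = 3, A[0][2] + B[2][0] = -4 + 5 = 1) = 1 (attained at k = 2)
  C[0][1] = min over k of (A[0][0] + B[0][1] = 5 + 5 = 10, A[0][1] + B[1][1] = -5 + 6 = 1, A[0][2] + B[2][1] = -4 + 8 = 4) = 1 (attained at k = 1)
  C[0][2] = min over k of (A[0][0] + B[0][2] = 5 + -1 = 4, A[0][1] + B[1][2] = -5 + 8 = 3, A[0][2] + B[2][2] = -4 + 4 = 0) = 0 (attained at k = 2)
  C[1][0] = min over k of (A[1][0] + B[0][0] = -4 + -1 = -5, A[1][1] + B[1][0] = 1 + 8 = 9, A[1][2] + B[2][0] = -1 + 5 = 4) = -5 (attained at k = 0)
  C[1][1] = min over k of (A[1][0] + B[0][1] = -4 + 5 = 1, A[1][1] + B[1][1] = 1 + 6 = 7, A[1][2] + B[2][1] = -1 + 8 = 7) = 1 (attained at k = 0)
  C[1][2] = min over k of (A[1][0] + B[0][2] = -4 + -1 = -5, A[1][1] + B[1][2] = 1 + 8 = 9, A[1][2] + B[2][2] = -1 + 4 = 3) = -5 (attained at k = 0)
  C[2][0] = min over k of (A[2][0] + B[0][0] = 10 + -1 = 9, A[2][1] + B[1][0] = -3 + 8 = 5, A[2][2] + B[2][0] = 1 + 5 = 6) = 5 (attained at k = 1)
  C[2][1] = min over k of (A[2][0] + B[0][1] = 10 + 5 = 15, A[2][1] + B[1][1] = -3 + 6 = 3, A[2][2] + B[2][1] = 1 + 8 = 9) = 3 (attained at k = 1)
  C[2][2] = min over k of (A[2][0] + B[0][2] = 10 + -1 = 9, A[2][1] + B[1][2] = -3 + 8 = 5, A[2][2] + B[2][2] = 1 + 4 = 5) = 5 (attained at k = 1)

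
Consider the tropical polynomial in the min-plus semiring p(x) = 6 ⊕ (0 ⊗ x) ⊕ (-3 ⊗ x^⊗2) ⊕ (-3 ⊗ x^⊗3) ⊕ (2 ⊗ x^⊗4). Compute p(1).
p(1) = -1

A tropical monomial a ⊗ x^⊗i evaluates to a + i · x. Evaluating each term at x = 1:
  Term 0 contributes 6 + 0 · 1 = 6
  Term 1 contributes 0 + 1 · 1 = 1
  Term 2 contributes -3 + 2 · 1 = -1
  Term 3 contributes -3 + 3 · 1 = 0
  Term 4 contributes 2 + 4 · 1 = 6
p(1) = ⊕ of these = min[6, 1, -1, 0, 6] = -1.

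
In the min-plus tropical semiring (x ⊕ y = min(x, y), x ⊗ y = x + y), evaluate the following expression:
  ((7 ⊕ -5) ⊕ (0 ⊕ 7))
((7 ⊕ -5) ⊕ (0 ⊕ 7)) = -5

Expand innermost to outermost. Recall ⊕ takes the minimum of its arguments and ⊗ takes their sum. Working out the expression ((7 ⊕ -5) ⊕ (0 ⊕ 7)) gives -5.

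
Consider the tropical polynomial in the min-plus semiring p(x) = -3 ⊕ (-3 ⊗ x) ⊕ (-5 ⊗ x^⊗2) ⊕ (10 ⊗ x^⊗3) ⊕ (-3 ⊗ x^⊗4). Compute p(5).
p(5) = -3

A tropical monomial a ⊗ x^⊗i evaluates to a + i · x. Evaluating each term at x = 5:
  Term 0 contributes -3 + 0 · 5 = -3
  Term 1 contributes -3 + 1 · 5 = 2
  Term 2 contributes -5 + 2 · 5 = 5
  Term 3 contributes 10 + 3 · 5 = 25
  Term 4 contributes -3 + 4 · 5 = 17
p(5) = ⊕ of these = min[-3, 2, 5, 25, 17] = -3.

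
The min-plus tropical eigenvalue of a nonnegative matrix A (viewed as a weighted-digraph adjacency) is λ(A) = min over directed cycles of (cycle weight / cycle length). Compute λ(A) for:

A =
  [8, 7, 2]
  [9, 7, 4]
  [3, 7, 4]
λ(A) = 5/2

Enumerate directed cycles and compute their means (weight / length). Sample:
  cycle 0 → 0: weight = 8, length = 1, mean = 8/1 ≈ 8.000
  cycle 1 → 1: weight = 7, length = 1, mean = 7/1 ≈ 7.000
  cycle 2 → 2: weight = 4, length = 1, mean = 4/1 ≈ 4.000
  cycle 0 → 1 → 0: weight = 16, length = 2, mean = 16/2 ≈ 8.000
  cycle 0 → 2 → 0: weight = 5, length = 2, mean = 5/2 ≈ 2.500
  cycle 1 → 0 → 1: weight = 16, length = 2, mean = 16/2 ≈ 8.000
Minimum mean = 2.500, attained e.g. along the cycle 0 → 2 → 0 with weight 5 and length 2. So λ(A) = 5/2 = 5/2.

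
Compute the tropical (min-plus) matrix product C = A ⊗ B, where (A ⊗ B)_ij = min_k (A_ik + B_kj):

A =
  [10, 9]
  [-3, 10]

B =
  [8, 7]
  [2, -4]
A ⊗ B =
  [11, 5]
  [5, 4]

Apply the min-plus product entry-by-entry:
  C[0][0] = min over k of (A[0][0] + B[0][0] = 10 + 8 = 18, A[0][1] + B[1][0] = 9 + 2 = 11) = 11 (attained at k = 1)
  C[0][1] = min over k of (A[0][0] + B[0][1] = 10 + 7 = 17, A[0][1] + B[1][1] = 9 + -4 = 5) = 5 (attained at k = 1)
  C[1][0] = min over k of (A[1][0] + B[0][0] = -3 + 8 = 5, A[1][1] + B[1][0] = 10 + 2 = 12) = 5 (attained at k = 0)
  C[1][1] = min over k of (A[1][0] + B[0][1] = -3 + 7 = 4, A[1][1] + B[1][1] = 10 + -4 = 6) = 4 (attained at k = 0)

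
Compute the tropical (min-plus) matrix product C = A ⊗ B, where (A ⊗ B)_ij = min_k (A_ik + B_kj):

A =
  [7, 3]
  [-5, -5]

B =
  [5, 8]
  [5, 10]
A ⊗ B =
  [8, 13]
  [0, 3]

Apply the min-plus product entry-by-entry:
  C[0][0] = min over k of (A[0][0] + B[0][0] = 7 + 5 = 12, A[0][1] + B[1][0] = 3 + 5 = 8) = 8 (attained at k = 1)
  C[0][1] = min over k of (A[0][0] + B[0][1] = 7 + 8 = 15, A[0][1] + B[1][1] = 3 + 10 = 13) = 13 (attained at k = 1)
  C[1][0] = min over k of (A[1][0] + B[0][0] = -5 + 5 = 0, A[1][1] + B[1][0] = -5 + 5 = 0) = 0 (attained at k = 0)
  C[1][1] = min over k of (A[1][0] + B[0][1] = -5 + 8 = 3, A[1][1] + B[1][1] = -5 + 10 = 5) = 3 (attained at k = 0)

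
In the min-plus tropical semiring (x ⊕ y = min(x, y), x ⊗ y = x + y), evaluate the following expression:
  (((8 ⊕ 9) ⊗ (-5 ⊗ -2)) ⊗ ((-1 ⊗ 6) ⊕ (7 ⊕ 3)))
(((8 ⊕ 9) ⊗ (-5 ⊗ -2)) ⊗ ((-1 ⊗ 6) ⊕ (7 ⊕ 3))) = 4

Expand innermost to outermost. Recall ⊕ takes the minimum of its arguments and ⊗ takes their sum. Working out the expression (((8 ⊕ 9) ⊗ (-5 ⊗ -2)) ⊗ ((-1 ⊗ 6) ⊕ (7 ⊕ 3))) gives 4.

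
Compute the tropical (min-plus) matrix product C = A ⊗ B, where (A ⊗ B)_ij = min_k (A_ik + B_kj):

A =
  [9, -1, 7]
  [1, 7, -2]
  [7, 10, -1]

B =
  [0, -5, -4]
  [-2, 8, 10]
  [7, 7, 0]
A ⊗ B =
  [-3, 4, 5]
  [1, -4, -3]
  [6, 2, -1]

Apply the min-plus product entry-by-entry:
  C[0][0] = min over k of (A[0][0] + B[0][0] = 9 + 0 = 9, A[0][1] + B[1][0] = -1 + -2 = -3, A[0][2] + B[2][0] = 7 + 7 = 14) = -3 (attained at k = 1)
  C[0][1] = min over k of (A[0][0] + B[0][1] = 9 + -5 = 4, A[0][1] + B[1][1] = -1 + 8 = 7, A[0][2] + B[2][1] = 7 + 7 = 14) = 4 (attained at k = 0)
  C[0][2] = min over k of (A[0][0] + B[0][2] = 9 + -4 = 5, A[0][1] + B[1][2] = -1 + 10 = 9, A[0][2] + B[2][2] = 7 + 0 = 7) = 5 (attained at k = 0)
  C[1][0] = min over k of (A[1][0] + B[0][0] = 1 + 0 = 1, A[1][1] + B[1][0] = 7 + -2 = 5, A[1][2] + B[2][0] = -2 + 7 = 5) = 1 (attained at k = 0)
  C[1][1] = min over k of (A[1][0] + B[0][1] = 1 + -5 = -4, A[1][1] + B[1][1] = 7 + 8 = 15, A[1][2] + B[2][1] = -2 + 7 = 5) = -4 (attained at k = 0)
  C[1][2] = min over k of (A[1][0] + B[0][2] = 1 + -4 = -3, A[1][1] + B[1][2] = 7 + 10 = 17, A[1][2] + B[2][2] = -2 + 0 = -2) = -3 (attained at k = 0)
  C[2][0] = min over k of (A[2][0] + B[0][0] = 7 + 0 = 7, A[2][1] + B[1][0] = 10 + -2 = 8, A[2][2] + B[2][0] = -1 + 7 = 6) = 6 (attained at k = 2)
  C[2][1] = min over k of (A[2][0] + B[0][1] = 7 + -5 = 2, A[2][1] + B[1][1] = 10 + 8 = 18, A[2][2] + B[2][1] = -1 + 7 = 6) = 2 (attained at k = 0)
  C[2][2] = min over k of (A[2][0] + B[0][2] = 7 + -4 = 3, A[2][1] + B[1][2] = 10 + 10 = 20, A[2][2] + B[2][2] = -1 + 0 = -1) = -1 (attained at k = 2)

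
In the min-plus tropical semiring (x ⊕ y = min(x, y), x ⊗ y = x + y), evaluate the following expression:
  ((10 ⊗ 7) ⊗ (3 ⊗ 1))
((10 ⊗ 7) ⊗ (3 ⊗ 1)) = 21

Expand innermost to outermost. Recall ⊕ takes the minimum of its arguments and ⊗ takes their sum. Working out the expression ((10 ⊗ 7) ⊗ (3 ⊗ 1)) gives 21.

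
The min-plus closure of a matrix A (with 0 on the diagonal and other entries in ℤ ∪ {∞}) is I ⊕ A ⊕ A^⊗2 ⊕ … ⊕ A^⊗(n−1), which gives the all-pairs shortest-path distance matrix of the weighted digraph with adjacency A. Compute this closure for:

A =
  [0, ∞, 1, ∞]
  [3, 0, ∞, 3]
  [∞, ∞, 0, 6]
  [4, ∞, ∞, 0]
Closure =
  [0, ∞, 1, 7]
  [3, 0, 4, 3]
  [10, ∞, 0, 6]
  [4, ∞, 5, 0]

This is the Floyd-Warshall all-pairs shortest-path computation. For each intermediate vertex k = 0, 1, …, 3, update dist[i][j] ← min(dist[i][j], dist[i][k] + dist[k][j]). The final matrix gives, for each (i, j), the minimum total weight of any directed path from i to j (possibly empty when i = j).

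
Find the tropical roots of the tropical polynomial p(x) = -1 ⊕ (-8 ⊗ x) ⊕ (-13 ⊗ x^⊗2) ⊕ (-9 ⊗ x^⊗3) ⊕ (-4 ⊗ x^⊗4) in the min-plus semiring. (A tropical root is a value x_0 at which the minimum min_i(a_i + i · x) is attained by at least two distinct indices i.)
Roots: {-5, -4, 5, 7}

Each tropical root is a break point of the lower envelope of the lines y = a_i + i · x (there are 5 lines, with slopes 0, 1, ..., 4). Only the lines that attain the minimum somewhere contribute to roots; other lines are dominated. Here the surviving (envelope) indices are i = 4, i = 3, i = 2, i = 1, i = 0.
Intersections between consecutive envelope lines give the roots: for adjacent envelope indices i < j the intersection is x = (a_i − a_j) / (j − i). Reading off the sorted break points: {-5, -4, 5, 7}.
Verification: at each break x_0, at least two indices attain the minimum of min_i(a_i + i · x_0).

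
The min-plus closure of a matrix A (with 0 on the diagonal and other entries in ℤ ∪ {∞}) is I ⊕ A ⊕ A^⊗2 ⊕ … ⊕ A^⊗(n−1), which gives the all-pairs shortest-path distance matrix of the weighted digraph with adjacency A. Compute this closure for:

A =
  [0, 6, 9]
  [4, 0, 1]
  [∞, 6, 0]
Closure =
  [0, 6, 7]
  [4, 0, 1]
  [10, 6, 0]

This is the Floyd-Warshall all-pairs shortest-path computation. For each intermediate vertex k = 0, 1, …, 2, update dist[i][j] ← min(dist[i][j], dist[i][k] + dist[k][j]). The final matrix gives, for each (i, j), the minimum total weight of any directed path from i to j (possibly empty when i = j).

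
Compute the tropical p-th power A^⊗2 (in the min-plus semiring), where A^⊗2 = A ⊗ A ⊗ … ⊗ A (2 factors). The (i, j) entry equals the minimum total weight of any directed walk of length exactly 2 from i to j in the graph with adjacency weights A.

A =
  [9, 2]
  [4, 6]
A^⊗2 =
  [6, 8]
  [10, 6]

Each entry (A^⊗2)_ij equals the minimum over all length-2 walks i = v_0 → v_1 → … → v_2 = j of Σ_t A[v_t][v_{t+1}]. For example, for (i, j) = (0, 1) we minimise over 2 possible intermediate vertex sequences; the minimum is 8, attained along the walk 0 → 1 → 1.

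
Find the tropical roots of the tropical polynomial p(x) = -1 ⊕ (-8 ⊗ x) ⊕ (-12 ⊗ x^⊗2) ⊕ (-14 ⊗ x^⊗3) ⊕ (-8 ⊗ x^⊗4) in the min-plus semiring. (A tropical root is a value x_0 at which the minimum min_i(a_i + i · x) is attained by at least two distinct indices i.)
Roots: {-6, 2, 4, 7}

Each tropical root is a break point of the lower envelope of the lines y = a_i + i · x (there are 5 lines, with slopes 0, 1, ..., 4). Only the lines that attain the minimum somewhere contribute to roots; other lines are dominated. Here the surviving (envelope) indices are i = 4, i = 3, i = 2, i = 1, i = 0.
Intersections between consecutive envelope lines give the roots: for adjacent envelope indices i < j the intersection is x = (a_i − a_j) / (j − i). Reading off the sorted break points: {-6, 2, 4, 7}.
Verification: at each break x_0, at least two indices attain the minimum of min_i(a_i + i · x_0).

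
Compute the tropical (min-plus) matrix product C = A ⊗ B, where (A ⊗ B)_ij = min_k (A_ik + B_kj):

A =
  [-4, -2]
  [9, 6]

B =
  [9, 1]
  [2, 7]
A ⊗ B =
  [0, -3]
  [8, 10]

Apply the min-plus product entry-by-entry:
  C[0][0] = min over k of (A[0][0] + B[0][0] = -4 + 9 = 5, A[0][1] + B[1][0] = -2 + 2 = 0) = 0 (attained at k = 1)
  C[0][1] = min over k of (A[0][0] + B[0][1] = -4 + 1 = -3, A[0][1] + B[1][1] = -2 + 7 = 5) = -3 (attained at k = 0)
  C[1][0] = min over k of (A[1][0] + B[0][0] = 9 + 9 = 18, A[1][1] + B[1][0] = 6 + 2 = 8) = 8 (attained at k = 1)
  C[1][1] = min over k of (A[1][0] + B[0][1] = 9 + 1 = 10, A[1][1] + B[1][1] = 6 + 7 = 13) = 10 (attained at k = 0)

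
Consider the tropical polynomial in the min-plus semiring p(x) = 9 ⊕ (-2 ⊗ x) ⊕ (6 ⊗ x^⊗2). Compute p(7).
p(7) = 5

A tropical monomial a ⊗ x^⊗i evaluates to a + i · x. Evaluating each term at x = 7:
  Term 0 contributes 9 + 0 · 7 = 9
  Term 1 contributes -2 + 1 · 7 = 5
  Term 2 contributes 6 + 2 · 7 = 20
p(7) = ⊕ of these = min[9, 5, 20] = 5.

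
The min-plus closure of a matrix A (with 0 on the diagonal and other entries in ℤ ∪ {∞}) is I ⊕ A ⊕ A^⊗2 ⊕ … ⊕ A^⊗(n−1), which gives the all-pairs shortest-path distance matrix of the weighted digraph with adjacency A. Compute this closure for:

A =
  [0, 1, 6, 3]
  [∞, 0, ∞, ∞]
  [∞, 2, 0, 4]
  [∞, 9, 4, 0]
Closure =
  [0, 1, 6, 3]
  [∞, 0, ∞, ∞]
  [∞, 2, 0, 4]
  [∞, 6, 4, 0]

This is the Floyd-Warshall all-pairs shortest-path computation. For each intermediate vertex k = 0, 1, …, 3, update dist[i][j] ← min(dist[i][j], dist[i][k] + dist[k][j]). The final matrix gives, for each (i, j), the minimum total weight of any directed path from i to j (possibly empty when i = j).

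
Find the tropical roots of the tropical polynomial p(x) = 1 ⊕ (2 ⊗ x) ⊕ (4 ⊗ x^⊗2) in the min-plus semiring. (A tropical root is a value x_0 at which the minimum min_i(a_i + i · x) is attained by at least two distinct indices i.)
Roots: {-2, -1}

Each tropical root is a break point of the lower envelope of the lines y = a_i + i · x (there are 3 lines, with slopes 0, 1, ..., 2). Only the lines that attain the minimum somewhere contribute to roots; other lines are dominated. Here the surviving (envelope) indices are i = 2, i = 1, i = 0.
Intersections between consecutive envelope lines give the roots: for adjacent envelope indices i < j the intersection is x = (a_i − a_j) / (j − i). Reading off the sorted break points: {-2, -1}.
Verification: at each break x_0, at least two indices attain the minimum of min_i(a_i + i · x_0).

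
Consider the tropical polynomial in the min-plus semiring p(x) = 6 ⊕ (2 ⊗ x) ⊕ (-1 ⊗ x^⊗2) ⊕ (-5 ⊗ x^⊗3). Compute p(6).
p(6) = 6

A tropical monomial a ⊗ x^⊗i evaluates to a + i · x. Evaluating each term at x = 6:
  Term 0 contributes 6 + 0 · 6 = 6
  Term 1 contributes 2 + 1 · 6 = 8
  Term 2 contributes -1 + 2 · 6 = 11
  Term 3 contributes -5 + 3 · 6 = 13
p(6) = ⊕ of these = min[6, 8, 11, 13] = 6.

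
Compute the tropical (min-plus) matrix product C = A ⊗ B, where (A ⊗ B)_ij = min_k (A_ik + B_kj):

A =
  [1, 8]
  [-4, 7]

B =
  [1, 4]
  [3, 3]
A ⊗ B =
  [2, 5]
  [-3, 0]

Apply the min-plus product entry-by-entry:
  C[0][0] = min over k of (A[0][0] + B[0][0] = 1 + 1 = 2, A[0][1] + B[1][0] = 8 + 3 = 11) = 2 (attained at k = 0)
  C[0][1] = min over k of (A[0][0] + B[0][1] = 1 + 4 = 5, A[0][1] + B[1][1] = 8 + 3 = 11) = 5 (attained at k = 0)
  C[1][0] = min over k of (A[1][0] + B[0][0] = -4 + 1 = -3, A[1][1] + B[1][0] = 7 + 3 = 10) = -3 (attained at k = 0)
  C[1][1] = min over k of (A[1][0] + B[0][1] = -4 + 4 = 0, A[1][1] + B[1][1] = 7 + 3 = 10) = 0 (attained at k = 0)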